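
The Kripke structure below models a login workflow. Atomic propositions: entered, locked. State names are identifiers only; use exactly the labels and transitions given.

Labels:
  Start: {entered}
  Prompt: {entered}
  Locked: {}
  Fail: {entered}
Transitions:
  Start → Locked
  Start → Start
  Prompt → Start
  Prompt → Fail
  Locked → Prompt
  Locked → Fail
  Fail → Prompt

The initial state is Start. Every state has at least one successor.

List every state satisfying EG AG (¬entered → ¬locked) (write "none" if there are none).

{Start, Prompt, Locked, Fail}

States satisfying AG (¬entered → ¬locked): {Start, Prompt, Locked, Fail}.
States satisfying EG AG (¬entered → ¬locked): {Start, Prompt, Locked, Fail}.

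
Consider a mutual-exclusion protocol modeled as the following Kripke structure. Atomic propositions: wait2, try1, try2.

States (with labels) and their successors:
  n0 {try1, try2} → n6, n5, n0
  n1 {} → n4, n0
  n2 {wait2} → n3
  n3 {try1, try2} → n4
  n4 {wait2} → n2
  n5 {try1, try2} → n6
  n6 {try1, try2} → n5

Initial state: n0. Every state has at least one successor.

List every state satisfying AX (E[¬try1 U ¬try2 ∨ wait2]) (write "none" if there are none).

{n3, n4}

States satisfying E[¬try1 U ¬try2 ∨ wait2]: {n1, n2, n4}.
States satisfying AX (E[¬try1 U ¬try2 ∨ wait2]): {n3, n4}.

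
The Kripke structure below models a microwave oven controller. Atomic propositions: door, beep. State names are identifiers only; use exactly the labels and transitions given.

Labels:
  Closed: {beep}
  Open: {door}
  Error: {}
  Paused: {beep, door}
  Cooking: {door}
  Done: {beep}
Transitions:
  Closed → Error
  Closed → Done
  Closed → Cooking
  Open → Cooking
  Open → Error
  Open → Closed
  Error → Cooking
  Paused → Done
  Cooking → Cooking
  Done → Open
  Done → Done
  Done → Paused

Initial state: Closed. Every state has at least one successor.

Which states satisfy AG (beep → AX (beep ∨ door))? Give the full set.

{Error, Cooking}

States satisfying beep → AX (beep ∨ door): {Open, Error, Paused, Cooking, Done}.
States satisfying AG (beep → AX (beep ∨ door)): {Error, Cooking}.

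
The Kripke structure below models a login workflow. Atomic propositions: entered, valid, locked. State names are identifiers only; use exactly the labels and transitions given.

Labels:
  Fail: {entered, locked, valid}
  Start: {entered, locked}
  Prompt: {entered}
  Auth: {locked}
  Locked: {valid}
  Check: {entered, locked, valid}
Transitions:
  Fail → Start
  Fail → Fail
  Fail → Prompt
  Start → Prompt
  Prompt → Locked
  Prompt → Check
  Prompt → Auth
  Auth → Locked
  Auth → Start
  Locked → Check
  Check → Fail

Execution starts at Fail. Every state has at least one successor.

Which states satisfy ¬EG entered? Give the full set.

States satisfying entered: {Fail, Start, Prompt, Check}.
States satisfying EG entered: {Fail, Start, Prompt, Check}.
States satisfying ¬EG entered: {Auth, Locked}.

{Auth, Locked}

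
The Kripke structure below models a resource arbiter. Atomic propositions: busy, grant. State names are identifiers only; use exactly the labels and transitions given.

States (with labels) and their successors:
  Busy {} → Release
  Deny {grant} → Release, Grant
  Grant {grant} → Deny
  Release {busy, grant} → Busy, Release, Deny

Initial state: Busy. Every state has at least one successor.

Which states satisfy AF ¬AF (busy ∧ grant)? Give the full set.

States satisfying ¬AF (busy ∧ grant): {Deny, Grant}.
States satisfying AF ¬AF (busy ∧ grant): {Deny, Grant}.

{Deny, Grant}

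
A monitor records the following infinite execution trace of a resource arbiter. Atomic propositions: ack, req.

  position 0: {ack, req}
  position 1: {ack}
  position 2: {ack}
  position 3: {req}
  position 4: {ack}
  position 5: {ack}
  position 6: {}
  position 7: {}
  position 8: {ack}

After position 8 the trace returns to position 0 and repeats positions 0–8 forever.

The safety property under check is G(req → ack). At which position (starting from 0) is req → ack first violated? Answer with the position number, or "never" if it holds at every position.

3

Check req → ack at each position in order: 0 ✓, 1 ✓, 2 ✓.
At position 3 the labels are {req}, so req → ack is false there. This is the first violation.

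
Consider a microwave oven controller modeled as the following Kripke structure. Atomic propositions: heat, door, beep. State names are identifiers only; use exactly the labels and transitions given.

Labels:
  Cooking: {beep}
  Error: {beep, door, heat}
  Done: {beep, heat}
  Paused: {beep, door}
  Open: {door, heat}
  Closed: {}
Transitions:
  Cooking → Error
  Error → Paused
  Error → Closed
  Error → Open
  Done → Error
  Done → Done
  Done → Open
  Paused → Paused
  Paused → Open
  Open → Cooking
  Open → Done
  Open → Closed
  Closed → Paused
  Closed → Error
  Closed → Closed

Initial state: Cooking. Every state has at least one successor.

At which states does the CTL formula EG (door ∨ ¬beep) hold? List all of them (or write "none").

{Error, Paused, Open, Closed}

States satisfying door ∨ ¬beep: {Error, Paused, Open, Closed}.
States satisfying EG (door ∨ ¬beep): {Error, Paused, Open, Closed}.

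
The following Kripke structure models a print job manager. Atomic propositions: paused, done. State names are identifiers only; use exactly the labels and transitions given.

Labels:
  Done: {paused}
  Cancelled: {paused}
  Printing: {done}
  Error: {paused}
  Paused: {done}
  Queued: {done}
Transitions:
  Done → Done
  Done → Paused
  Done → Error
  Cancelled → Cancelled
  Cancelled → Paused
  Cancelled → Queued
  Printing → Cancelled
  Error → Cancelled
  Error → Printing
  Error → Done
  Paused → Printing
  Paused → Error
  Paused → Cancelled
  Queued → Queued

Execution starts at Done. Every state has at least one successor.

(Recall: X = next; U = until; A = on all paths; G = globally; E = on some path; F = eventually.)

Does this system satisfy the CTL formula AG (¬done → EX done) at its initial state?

Satisfied

States satisfying ¬done → EX done: {Done, Cancelled, Printing, Error, Paused, Queued}.
States satisfying AG (¬done → EX done): {Done, Cancelled, Printing, Error, Paused, Queued}.
Every state reachable from Done satisfies ¬done → EX done.
Done ∈ Sat(AG (¬done → EX done)).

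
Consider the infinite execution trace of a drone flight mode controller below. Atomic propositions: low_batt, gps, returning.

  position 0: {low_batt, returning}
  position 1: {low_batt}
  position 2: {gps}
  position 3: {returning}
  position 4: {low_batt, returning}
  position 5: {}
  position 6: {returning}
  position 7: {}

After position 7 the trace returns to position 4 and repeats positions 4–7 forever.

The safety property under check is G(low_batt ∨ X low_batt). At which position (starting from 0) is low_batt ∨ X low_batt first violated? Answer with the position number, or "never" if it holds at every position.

2

Check low_batt ∨ X low_batt at each position in order: 0 ✓, 1 ✓.
At position 2 the labels are {gps} and the next position 3 has {returning}, so low_batt ∨ X low_batt is false there. This is the first violation.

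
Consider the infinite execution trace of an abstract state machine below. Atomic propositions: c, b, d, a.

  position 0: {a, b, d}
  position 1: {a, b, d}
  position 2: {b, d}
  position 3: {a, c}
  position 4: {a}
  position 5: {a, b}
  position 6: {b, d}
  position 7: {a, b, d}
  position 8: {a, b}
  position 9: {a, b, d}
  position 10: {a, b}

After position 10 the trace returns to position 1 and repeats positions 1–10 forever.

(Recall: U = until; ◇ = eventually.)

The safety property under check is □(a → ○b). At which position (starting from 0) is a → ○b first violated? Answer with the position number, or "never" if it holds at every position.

Check a → ○b at each position in order: 0 ✓, 1 ✓, 2 ✓.
At position 3 the labels are {a, c} and the next position 4 has {a}, so a → ○b is false there. This is the first violation.

3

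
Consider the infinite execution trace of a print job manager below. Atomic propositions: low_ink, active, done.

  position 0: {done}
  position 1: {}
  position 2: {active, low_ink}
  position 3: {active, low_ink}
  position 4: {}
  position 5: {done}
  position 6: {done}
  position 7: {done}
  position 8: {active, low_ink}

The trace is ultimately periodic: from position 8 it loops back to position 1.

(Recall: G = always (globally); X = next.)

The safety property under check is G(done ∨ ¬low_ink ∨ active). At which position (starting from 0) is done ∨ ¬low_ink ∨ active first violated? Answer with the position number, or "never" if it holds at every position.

done ∨ ¬low_ink ∨ active holds at every position 0..8, and those are all the positions the trace ever visits, so the invariant G(done ∨ ¬low_ink ∨ active) is never violated.

never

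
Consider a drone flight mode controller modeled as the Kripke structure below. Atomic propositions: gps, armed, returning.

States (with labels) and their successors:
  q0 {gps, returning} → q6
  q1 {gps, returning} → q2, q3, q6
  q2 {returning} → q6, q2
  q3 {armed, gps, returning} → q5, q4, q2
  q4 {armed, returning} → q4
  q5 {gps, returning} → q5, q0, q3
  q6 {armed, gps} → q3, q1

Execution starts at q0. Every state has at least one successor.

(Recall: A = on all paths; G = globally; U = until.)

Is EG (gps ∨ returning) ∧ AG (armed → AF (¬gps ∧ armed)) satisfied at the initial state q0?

No

States satisfying gps ∨ returning: {q0, q1, q2, q3, q4, q5, q6}.
States satisfying EG (gps ∨ returning): {q0, q1, q2, q3, q4, q5, q6}.
States satisfying armed → AF (¬gps ∧ armed): {q0, q1, q2, q4, q5}.
States satisfying AG (armed → AF (¬gps ∧ armed)): {q4}.
States satisfying EG (gps ∨ returning) ∧ AG (armed → AF (¬gps ∧ armed)): {q4}.
q0 ∉ Sat(EG (gps ∨ returning) ∧ AG (armed → AF (¬gps ∧ armed))).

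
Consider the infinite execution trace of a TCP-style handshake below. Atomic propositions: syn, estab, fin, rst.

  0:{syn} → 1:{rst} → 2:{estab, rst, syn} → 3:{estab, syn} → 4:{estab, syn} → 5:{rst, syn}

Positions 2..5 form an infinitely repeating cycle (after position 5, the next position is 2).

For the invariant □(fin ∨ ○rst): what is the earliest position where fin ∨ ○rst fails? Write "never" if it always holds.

2

Check fin ∨ ○rst at each position in order: 0 ✓, 1 ✓.
At position 2 the labels are {estab, rst, syn} and the next position 3 has {estab, syn}, so fin ∨ ○rst is false there. This is the first violation.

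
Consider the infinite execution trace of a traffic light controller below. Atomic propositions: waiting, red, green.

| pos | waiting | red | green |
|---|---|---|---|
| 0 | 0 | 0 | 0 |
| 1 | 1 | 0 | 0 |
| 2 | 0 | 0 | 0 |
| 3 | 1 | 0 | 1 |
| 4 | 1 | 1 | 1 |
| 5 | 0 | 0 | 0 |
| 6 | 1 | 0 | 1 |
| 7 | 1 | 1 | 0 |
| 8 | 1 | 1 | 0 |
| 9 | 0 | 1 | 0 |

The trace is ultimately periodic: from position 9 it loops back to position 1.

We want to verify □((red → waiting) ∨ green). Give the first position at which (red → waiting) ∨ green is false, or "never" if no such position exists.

9

Check (red → waiting) ∨ green at each position in order: 0 ✓, 1 ✓, 2 ✓, 3 ✓, 4 ✓, 5 ✓, 6 ✓, 7 ✓, 8 ✓.
At position 9 the labels are {red}, so (red → waiting) ∨ green is false there. This is the first violation.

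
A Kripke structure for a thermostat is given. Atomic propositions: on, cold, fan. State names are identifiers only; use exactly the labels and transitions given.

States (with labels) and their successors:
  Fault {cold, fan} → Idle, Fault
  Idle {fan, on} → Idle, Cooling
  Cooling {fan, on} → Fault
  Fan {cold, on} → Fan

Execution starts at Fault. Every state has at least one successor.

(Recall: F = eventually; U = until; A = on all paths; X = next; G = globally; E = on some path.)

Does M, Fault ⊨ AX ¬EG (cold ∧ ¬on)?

States satisfying ¬EG (cold ∧ ¬on): {Idle, Cooling, Fan}.
States satisfying AX ¬EG (cold ∧ ¬on): {Idle, Fan}.
Fault ∉ Sat(AX ¬EG (cold ∧ ¬on)).

Violated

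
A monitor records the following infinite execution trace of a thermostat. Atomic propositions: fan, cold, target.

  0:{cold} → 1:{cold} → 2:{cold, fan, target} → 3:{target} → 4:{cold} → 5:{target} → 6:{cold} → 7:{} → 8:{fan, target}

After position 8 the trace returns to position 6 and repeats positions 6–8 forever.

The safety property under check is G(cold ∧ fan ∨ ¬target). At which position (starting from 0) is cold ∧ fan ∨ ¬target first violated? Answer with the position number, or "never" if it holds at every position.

3

Check cold ∧ fan ∨ ¬target at each position in order: 0 ✓, 1 ✓, 2 ✓.
At position 3 the labels are {target}, so cold ∧ fan ∨ ¬target is false there. This is the first violation.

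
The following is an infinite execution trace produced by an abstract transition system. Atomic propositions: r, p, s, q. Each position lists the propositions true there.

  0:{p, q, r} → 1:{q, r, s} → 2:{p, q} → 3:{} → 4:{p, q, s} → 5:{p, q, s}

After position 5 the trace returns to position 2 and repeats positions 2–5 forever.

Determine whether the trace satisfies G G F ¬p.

Holds

G F ¬p holds at every position 0..5, and those are all positions ever visited, so G G F ¬p holds.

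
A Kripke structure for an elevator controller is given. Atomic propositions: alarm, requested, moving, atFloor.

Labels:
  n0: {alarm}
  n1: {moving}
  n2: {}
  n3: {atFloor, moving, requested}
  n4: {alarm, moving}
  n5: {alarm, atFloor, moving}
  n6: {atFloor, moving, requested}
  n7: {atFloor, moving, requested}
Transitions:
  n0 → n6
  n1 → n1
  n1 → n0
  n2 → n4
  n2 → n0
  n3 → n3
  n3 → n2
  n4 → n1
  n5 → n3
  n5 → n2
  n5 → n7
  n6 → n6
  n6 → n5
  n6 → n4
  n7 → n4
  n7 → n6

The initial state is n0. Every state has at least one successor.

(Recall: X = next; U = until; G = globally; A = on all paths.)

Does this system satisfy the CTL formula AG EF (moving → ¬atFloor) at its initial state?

Yes

States satisfying EF (moving → ¬atFloor): {n0, n1, n2, n3, n4, n5, n6, n7}.
States satisfying AG EF (moving → ¬atFloor): {n0, n1, n2, n3, n4, n5, n6, n7}.
Every state reachable from n0 satisfies EF (moving → ¬atFloor).
n0 ∈ Sat(AG EF (moving → ¬atFloor)).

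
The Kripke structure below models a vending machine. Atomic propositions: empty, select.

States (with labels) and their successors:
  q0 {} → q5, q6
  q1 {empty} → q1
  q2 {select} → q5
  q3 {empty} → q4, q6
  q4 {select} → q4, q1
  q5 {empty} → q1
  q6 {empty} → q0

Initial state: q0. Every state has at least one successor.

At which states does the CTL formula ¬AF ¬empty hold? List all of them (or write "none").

{q1, q5}

States satisfying ¬empty: {q0, q2, q4}.
States satisfying AF ¬empty: {q0, q2, q3, q4, q6}.
States satisfying ¬AF ¬empty: {q1, q5}.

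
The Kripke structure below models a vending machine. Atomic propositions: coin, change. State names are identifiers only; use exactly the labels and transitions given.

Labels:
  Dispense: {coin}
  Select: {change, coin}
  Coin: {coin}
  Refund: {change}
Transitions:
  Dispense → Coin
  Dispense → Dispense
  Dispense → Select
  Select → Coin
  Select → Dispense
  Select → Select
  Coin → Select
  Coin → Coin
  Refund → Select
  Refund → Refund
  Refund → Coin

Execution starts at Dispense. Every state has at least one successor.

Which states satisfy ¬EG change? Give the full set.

States satisfying change: {Select, Refund}.
States satisfying EG change: {Select, Refund}.
States satisfying ¬EG change: {Dispense, Coin}.

{Dispense, Coin}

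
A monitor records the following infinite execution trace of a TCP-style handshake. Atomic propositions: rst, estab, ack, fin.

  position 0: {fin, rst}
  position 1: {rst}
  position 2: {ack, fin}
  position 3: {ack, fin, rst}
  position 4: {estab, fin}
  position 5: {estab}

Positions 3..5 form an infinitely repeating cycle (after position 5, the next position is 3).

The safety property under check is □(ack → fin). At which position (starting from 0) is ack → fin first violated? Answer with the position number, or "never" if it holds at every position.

never

ack → fin holds at every position 0..5, and those are all the positions the trace ever visits, so the invariant □(ack → fin) is never violated.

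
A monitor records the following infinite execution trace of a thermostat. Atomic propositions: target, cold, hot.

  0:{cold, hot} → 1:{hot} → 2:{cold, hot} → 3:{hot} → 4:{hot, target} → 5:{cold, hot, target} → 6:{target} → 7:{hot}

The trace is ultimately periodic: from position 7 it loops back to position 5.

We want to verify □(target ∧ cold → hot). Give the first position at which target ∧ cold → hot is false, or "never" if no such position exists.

never

target ∧ cold → hot holds at every position 0..7, and those are all the positions the trace ever visits, so the invariant □(target ∧ cold → hot) is never violated.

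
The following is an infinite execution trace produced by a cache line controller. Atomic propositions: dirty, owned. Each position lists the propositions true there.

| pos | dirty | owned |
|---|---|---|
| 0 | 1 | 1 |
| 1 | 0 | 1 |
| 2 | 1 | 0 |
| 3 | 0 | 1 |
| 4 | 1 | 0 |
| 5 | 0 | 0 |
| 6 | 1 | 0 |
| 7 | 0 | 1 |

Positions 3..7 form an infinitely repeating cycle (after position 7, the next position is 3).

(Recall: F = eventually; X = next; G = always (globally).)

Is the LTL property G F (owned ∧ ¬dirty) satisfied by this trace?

Holds

F (owned ∧ ¬dirty) holds at every position 0..7, and those are all positions ever visited, so G F (owned ∧ ¬dirty) holds.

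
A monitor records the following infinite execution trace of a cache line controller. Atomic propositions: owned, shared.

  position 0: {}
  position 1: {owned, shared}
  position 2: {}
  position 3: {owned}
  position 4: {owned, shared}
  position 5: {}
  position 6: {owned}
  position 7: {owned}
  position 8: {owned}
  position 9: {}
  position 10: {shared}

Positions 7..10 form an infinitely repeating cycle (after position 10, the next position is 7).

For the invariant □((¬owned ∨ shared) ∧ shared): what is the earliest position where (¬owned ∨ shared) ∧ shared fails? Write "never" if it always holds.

At position 0 the labels are {}, so (¬owned ∨ shared) ∧ shared is false there. This is the first violation.

0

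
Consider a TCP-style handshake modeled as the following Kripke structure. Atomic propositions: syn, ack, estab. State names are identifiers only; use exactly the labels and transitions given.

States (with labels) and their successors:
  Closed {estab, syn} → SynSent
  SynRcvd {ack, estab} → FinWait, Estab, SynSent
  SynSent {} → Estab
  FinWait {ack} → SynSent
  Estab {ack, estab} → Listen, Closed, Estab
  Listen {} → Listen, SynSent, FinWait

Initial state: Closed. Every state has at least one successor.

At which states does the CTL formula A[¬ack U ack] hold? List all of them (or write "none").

{Closed, SynRcvd, SynSent, FinWait, Estab}

States satisfying ¬ack: {Closed, SynSent, Listen}.
States satisfying ack: {SynRcvd, FinWait, Estab}.
States satisfying A[¬ack U ack]: {Closed, SynRcvd, SynSent, FinWait, Estab}.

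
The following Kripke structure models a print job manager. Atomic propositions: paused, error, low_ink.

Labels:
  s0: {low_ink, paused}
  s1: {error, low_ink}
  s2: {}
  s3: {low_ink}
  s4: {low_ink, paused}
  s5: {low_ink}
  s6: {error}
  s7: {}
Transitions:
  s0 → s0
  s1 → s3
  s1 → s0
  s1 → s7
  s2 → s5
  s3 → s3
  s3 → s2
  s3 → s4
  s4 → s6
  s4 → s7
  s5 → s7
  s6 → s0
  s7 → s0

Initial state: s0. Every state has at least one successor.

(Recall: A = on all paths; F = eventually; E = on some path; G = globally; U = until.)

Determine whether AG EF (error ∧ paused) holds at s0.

States satisfying EF (error ∧ paused): ∅.
States satisfying AG EF (error ∧ paused): ∅.
s0 is reachable from s0 and violates EF (error ∧ paused), so AG fails at s0.
s0 ∉ Sat(AG EF (error ∧ paused)).

Does not hold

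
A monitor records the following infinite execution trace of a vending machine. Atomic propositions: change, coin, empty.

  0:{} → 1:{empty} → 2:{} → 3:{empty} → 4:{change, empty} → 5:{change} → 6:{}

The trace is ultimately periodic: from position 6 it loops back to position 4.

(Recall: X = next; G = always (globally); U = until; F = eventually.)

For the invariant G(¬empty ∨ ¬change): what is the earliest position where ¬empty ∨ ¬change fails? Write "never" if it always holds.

4

Check ¬empty ∨ ¬change at each position in order: 0 ✓, 1 ✓, 2 ✓, 3 ✓.
At position 4 the labels are {change, empty}, so ¬empty ∨ ¬change is false there. This is the first violation.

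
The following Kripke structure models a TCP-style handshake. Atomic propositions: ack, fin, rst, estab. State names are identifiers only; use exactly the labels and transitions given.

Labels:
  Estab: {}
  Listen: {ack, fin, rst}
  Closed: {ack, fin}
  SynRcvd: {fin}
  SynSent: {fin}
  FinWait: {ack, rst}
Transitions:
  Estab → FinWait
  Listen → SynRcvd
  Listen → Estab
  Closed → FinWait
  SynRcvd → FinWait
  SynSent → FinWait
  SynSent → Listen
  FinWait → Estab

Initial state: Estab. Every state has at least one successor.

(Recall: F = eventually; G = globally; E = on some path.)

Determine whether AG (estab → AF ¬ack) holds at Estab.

States satisfying estab → AF ¬ack: {Estab, Listen, Closed, SynRcvd, SynSent, FinWait}.
States satisfying AG (estab → AF ¬ack): {Estab, Listen, Closed, SynRcvd, SynSent, FinWait}.
Every state reachable from Estab satisfies estab → AF ¬ack.
Estab ∈ Sat(AG (estab → AF ¬ack)).

Satisfied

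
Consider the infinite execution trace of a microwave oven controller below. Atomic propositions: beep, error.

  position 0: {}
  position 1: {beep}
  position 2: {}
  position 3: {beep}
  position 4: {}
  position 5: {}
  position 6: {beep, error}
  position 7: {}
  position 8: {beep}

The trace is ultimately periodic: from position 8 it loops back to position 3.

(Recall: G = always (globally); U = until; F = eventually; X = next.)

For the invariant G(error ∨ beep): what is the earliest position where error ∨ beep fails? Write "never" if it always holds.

At position 0 the labels are {}, so error ∨ beep is false there. This is the first violation.

0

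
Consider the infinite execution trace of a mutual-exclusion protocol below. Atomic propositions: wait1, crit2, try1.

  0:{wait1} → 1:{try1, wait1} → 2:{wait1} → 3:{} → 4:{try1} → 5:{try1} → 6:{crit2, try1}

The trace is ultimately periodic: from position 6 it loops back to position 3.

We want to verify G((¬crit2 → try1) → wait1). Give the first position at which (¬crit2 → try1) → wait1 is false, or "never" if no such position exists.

Check (¬crit2 → try1) → wait1 at each position in order: 0 ✓, 1 ✓, 2 ✓, 3 ✓.
At position 4 the labels are {try1}, so (¬crit2 → try1) → wait1 is false there. This is the first violation.

4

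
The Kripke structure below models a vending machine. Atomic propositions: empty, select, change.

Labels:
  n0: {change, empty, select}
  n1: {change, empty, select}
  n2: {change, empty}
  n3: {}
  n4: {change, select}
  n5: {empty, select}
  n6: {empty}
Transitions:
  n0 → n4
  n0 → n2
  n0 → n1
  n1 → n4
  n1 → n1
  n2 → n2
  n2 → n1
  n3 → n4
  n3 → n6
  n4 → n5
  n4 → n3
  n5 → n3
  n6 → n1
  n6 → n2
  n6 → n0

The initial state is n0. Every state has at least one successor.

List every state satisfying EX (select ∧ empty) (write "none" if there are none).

{n0, n1, n2, n4, n6}

States satisfying select ∧ empty: {n0, n1, n5}.
States satisfying EX (select ∧ empty): {n0, n1, n2, n4, n6}.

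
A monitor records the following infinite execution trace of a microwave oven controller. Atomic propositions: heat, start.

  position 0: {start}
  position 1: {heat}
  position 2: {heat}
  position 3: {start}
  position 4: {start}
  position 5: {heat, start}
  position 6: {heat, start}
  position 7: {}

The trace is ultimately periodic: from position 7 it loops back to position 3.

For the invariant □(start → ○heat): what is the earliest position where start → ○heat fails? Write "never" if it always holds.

Check start → ○heat at each position in order: 0 ✓, 1 ✓, 2 ✓.
At position 3 the labels are {start} and the next position 4 has {start}, so start → ○heat is false there. This is the first violation.

3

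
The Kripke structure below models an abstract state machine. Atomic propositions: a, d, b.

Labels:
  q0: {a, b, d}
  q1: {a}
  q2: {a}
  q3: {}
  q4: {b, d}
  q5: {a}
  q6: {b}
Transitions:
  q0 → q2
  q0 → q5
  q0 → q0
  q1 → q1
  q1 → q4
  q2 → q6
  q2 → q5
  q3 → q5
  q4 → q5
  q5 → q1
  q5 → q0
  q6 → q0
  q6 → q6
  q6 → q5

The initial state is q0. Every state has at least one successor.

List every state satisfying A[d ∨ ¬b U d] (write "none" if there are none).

States satisfying d ∨ ¬b: {q0, q1, q2, q3, q4, q5}.
States satisfying d: {q0, q4}.
States satisfying A[d ∨ ¬b U d]: {q0, q4}.

{q0, q4}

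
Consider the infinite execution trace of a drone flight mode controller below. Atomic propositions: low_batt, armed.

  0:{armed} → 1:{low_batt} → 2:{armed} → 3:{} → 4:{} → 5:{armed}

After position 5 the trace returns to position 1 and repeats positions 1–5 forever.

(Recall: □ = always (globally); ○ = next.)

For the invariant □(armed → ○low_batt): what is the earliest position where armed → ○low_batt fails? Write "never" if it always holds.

2

Check armed → ○low_batt at each position in order: 0 ✓, 1 ✓.
At position 2 the labels are {armed} and the next position 3 has {}, so armed → ○low_batt is false there. This is the first violation.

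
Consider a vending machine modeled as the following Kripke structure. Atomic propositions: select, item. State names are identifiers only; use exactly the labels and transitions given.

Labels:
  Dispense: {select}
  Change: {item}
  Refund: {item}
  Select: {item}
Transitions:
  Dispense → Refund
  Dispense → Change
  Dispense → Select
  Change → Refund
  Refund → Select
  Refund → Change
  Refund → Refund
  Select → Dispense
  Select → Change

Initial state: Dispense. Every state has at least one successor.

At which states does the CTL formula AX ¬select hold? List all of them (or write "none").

{Dispense, Change, Refund}

States satisfying ¬select: {Change, Refund, Select}.
States satisfying AX ¬select: {Dispense, Change, Refund}.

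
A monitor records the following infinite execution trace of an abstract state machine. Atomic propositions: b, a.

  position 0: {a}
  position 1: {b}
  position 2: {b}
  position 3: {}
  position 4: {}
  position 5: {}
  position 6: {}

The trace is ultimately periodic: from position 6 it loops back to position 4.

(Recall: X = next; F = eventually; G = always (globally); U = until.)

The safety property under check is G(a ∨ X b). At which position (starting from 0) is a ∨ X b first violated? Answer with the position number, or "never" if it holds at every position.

Check a ∨ X b at each position in order: 0 ✓, 1 ✓.
At position 2 the labels are {b} and the next position 3 has {}, so a ∨ X b is false there. This is the first violation.

2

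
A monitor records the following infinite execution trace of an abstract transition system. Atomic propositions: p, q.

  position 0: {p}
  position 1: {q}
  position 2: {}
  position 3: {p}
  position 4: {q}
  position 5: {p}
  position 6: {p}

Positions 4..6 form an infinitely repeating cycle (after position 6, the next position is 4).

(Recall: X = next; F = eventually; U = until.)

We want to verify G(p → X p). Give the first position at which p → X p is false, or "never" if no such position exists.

0

At position 0 the labels are {p} and the next position 1 has {q}, so p → X p is false there. This is the first violation.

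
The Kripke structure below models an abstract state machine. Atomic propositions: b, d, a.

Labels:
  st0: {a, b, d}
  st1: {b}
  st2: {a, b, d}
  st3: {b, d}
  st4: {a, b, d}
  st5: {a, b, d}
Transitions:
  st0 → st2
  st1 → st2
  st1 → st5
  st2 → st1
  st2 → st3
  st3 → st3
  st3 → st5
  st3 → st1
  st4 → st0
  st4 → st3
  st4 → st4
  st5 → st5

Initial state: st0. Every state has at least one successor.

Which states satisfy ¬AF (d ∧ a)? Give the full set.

{st3}

States satisfying d ∧ a: {st0, st2, st4, st5}.
States satisfying AF (d ∧ a): {st0, st1, st2, st4, st5}.
States satisfying ¬AF (d ∧ a): {st3}.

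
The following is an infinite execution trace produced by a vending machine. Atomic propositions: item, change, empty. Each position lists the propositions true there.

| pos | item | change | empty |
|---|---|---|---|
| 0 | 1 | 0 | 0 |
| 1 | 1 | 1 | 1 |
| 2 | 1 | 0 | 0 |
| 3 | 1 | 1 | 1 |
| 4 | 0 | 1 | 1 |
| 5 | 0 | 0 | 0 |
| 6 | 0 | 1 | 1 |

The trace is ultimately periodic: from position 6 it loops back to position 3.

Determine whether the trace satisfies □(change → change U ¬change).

change → change U ¬change holds at every position 0..6, and those are all positions ever visited, so □(change → change U ¬change) holds.
Positions where change holds: 1, 3, 4, 6.
Check change U ¬change at each: 1→ok, 3→ok, 4→ok, 6→ok.

Satisfied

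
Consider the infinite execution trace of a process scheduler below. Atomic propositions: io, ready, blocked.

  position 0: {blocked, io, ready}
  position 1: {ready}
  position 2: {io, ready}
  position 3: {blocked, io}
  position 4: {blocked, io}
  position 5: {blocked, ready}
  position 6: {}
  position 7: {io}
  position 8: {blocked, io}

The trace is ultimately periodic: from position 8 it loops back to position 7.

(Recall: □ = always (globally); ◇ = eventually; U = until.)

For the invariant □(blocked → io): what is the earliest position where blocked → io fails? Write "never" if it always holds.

Check blocked → io at each position in order: 0 ✓, 1 ✓, 2 ✓, 3 ✓, 4 ✓.
At position 5 the labels are {blocked, ready}, so blocked → io is false there. This is the first violation.

5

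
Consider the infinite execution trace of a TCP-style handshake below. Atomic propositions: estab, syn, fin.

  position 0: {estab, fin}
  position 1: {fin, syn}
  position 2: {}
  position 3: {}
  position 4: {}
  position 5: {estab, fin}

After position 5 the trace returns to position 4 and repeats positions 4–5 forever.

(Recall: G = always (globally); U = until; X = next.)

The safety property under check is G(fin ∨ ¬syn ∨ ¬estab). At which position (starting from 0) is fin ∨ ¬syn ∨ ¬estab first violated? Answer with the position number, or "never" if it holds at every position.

fin ∨ ¬syn ∨ ¬estab holds at every position 0..5, and those are all the positions the trace ever visits, so the invariant G(fin ∨ ¬syn ∨ ¬estab) is never violated.

never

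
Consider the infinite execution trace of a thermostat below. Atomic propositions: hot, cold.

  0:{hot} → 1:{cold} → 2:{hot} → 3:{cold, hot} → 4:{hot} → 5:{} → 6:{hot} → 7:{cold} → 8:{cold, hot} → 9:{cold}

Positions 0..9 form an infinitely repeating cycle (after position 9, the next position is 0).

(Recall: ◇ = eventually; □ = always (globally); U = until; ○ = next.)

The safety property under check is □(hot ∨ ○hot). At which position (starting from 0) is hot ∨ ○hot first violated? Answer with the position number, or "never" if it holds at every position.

hot ∨ ○hot holds at every position 0..9, and those are all the positions the trace ever visits, so the invariant □(hot ∨ ○hot) is never violated.

never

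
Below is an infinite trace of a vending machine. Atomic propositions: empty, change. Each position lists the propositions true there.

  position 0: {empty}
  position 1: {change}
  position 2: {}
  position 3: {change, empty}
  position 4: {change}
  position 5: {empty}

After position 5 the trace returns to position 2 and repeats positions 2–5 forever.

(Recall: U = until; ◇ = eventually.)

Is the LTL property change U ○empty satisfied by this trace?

Walking from position 0: at position 0, ○empty has not yet held and change fails, so change U ○empty is false.

Violated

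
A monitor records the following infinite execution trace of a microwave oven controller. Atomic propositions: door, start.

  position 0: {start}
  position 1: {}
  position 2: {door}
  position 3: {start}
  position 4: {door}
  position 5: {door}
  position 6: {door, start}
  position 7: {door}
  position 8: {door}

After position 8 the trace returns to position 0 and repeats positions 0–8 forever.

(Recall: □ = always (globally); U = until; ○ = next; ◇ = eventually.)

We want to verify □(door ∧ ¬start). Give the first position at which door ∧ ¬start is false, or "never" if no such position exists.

At position 0 the labels are {start}, so door ∧ ¬start is false there. This is the first violation.

0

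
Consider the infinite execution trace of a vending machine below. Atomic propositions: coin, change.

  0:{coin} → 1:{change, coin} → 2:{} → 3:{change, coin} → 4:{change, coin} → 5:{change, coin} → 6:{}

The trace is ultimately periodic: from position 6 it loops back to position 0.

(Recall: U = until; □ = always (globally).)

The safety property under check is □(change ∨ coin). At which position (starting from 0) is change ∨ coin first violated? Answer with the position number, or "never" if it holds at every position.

2

Check change ∨ coin at each position in order: 0 ✓, 1 ✓.
At position 2 the labels are {}, so change ∨ coin is false there. This is the first violation.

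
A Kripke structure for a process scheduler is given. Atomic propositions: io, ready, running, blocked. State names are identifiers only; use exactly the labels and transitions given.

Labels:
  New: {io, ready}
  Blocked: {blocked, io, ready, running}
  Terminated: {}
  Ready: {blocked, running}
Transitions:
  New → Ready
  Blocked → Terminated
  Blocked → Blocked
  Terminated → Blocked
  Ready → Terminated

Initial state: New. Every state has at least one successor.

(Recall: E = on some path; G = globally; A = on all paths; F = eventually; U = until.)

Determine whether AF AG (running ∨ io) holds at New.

Violated

States satisfying AG (running ∨ io): ∅.
States satisfying AF AG (running ∨ io): ∅.
There is a path from New along which AG (running ∨ io) never holds.
New ∉ Sat(AF AG (running ∨ io)).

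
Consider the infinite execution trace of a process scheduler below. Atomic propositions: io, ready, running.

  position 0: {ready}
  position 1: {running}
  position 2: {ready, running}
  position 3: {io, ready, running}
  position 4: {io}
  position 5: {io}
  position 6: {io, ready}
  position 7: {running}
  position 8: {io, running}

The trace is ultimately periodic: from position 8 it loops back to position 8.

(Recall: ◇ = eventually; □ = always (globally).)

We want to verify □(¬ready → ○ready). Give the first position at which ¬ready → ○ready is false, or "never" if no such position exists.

4

Check ¬ready → ○ready at each position in order: 0 ✓, 1 ✓, 2 ✓, 3 ✓.
At position 4 the labels are {io} and the next position 5 has {io}, so ¬ready → ○ready is false there. This is the first violation.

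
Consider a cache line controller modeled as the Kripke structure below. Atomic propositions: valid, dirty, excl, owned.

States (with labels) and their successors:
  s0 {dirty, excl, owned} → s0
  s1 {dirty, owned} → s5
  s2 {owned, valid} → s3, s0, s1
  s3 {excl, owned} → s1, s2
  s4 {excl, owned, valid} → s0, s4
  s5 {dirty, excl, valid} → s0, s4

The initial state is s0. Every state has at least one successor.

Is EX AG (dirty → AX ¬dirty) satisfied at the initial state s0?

Violated

States satisfying AG (dirty → AX ¬dirty): ∅.
States satisfying EX AG (dirty → AX ¬dirty): ∅.
No suitable path/successor from s0 witnesses the formula.
s0 ∉ Sat(EX AG (dirty → AX ¬dirty)).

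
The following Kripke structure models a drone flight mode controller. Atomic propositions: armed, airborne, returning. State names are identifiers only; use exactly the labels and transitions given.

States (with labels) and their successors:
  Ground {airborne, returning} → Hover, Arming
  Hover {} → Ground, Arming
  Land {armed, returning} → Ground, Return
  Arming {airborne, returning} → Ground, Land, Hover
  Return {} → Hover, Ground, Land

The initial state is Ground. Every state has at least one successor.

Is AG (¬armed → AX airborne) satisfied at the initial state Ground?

Does not hold

States satisfying ¬armed → AX airborne: {Hover, Land}.
States satisfying AG (¬armed → AX airborne): ∅.
Arming is reachable from Ground and violates ¬armed → AX airborne, so AG fails at Ground.
Ground ∉ Sat(AG (¬armed → AX airborne)).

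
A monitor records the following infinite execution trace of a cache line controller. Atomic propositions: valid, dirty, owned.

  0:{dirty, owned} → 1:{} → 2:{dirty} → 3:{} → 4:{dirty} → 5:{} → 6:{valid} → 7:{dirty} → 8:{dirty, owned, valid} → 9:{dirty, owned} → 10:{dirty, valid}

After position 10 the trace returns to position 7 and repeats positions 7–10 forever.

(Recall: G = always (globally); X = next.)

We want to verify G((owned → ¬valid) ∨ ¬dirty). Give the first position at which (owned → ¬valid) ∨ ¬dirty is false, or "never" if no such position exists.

8

Check (owned → ¬valid) ∨ ¬dirty at each position in order: 0 ✓, 1 ✓, 2 ✓, 3 ✓, 4 ✓, 5 ✓, 6 ✓, 7 ✓.
At position 8 the labels are {dirty, owned, valid}, so (owned → ¬valid) ∨ ¬dirty is false there. This is the first violation.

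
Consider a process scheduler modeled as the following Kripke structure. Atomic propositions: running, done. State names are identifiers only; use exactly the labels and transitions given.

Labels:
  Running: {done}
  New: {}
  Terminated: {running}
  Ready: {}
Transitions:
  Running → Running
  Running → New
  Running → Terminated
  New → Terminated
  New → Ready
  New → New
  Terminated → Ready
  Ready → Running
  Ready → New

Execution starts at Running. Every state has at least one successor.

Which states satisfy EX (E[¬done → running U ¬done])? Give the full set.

States satisfying E[¬done → running U ¬done]: {Running, New, Terminated, Ready}.
States satisfying EX (E[¬done → running U ¬done]): {Running, New, Terminated, Ready}.

{Running, New, Terminated, Ready}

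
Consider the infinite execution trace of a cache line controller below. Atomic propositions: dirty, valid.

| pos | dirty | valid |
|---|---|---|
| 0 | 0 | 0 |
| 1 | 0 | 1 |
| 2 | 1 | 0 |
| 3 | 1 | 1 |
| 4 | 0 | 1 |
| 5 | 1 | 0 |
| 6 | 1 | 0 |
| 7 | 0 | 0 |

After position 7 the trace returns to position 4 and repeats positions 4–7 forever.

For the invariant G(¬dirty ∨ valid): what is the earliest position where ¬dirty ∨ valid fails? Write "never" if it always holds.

Check ¬dirty ∨ valid at each position in order: 0 ✓, 1 ✓.
At position 2 the labels are {dirty}, so ¬dirty ∨ valid is false there. This is the first violation.

2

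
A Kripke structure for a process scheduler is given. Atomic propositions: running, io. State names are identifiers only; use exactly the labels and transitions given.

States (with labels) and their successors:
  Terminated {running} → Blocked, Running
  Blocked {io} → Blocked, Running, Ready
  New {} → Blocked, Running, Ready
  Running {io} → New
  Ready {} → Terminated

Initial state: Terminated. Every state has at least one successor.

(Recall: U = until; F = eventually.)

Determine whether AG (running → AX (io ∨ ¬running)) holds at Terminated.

Yes

States satisfying running → AX (io ∨ ¬running): {Terminated, Blocked, New, Running, Ready}.
States satisfying AG (running → AX (io ∨ ¬running)): {Terminated, Blocked, New, Running, Ready}.
Every state reachable from Terminated satisfies running → AX (io ∨ ¬running).
Terminated ∈ Sat(AG (running → AX (io ∨ ¬running))).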